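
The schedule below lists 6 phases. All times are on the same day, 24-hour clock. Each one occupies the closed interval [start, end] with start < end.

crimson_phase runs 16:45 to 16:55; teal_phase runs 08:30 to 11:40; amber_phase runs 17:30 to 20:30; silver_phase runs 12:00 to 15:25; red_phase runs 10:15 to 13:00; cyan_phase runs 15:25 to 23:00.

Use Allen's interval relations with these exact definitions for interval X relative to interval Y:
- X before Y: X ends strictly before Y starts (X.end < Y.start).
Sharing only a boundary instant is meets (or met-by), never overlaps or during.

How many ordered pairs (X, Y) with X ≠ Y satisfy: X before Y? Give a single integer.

10

Checking all 30 ordered pairs for relation 'before'; matching pairs in alphabetical order:
(crimson_phase, amber_phase): crimson_phase before amber_phase ✓
(red_phase, amber_phase): red_phase before amber_phase ✓
(red_phase, crimson_phase): red_phase before crimson_phase ✓
(red_phase, cyan_phase): red_phase before cyan_phase ✓
(silver_phase, amber_phase): silver_phase before amber_phase ✓
(silver_phase, crimson_phase): silver_phase before crimson_phase ✓
(teal_phase, amber_phase): teal_phase before amber_phase ✓
(teal_phase, crimson_phase): teal_phase before crimson_phase ✓
(teal_phase, cyan_phase): teal_phase before cyan_phase ✓
(teal_phase, silver_phase): teal_phase before silver_phase ✓
Count: 10.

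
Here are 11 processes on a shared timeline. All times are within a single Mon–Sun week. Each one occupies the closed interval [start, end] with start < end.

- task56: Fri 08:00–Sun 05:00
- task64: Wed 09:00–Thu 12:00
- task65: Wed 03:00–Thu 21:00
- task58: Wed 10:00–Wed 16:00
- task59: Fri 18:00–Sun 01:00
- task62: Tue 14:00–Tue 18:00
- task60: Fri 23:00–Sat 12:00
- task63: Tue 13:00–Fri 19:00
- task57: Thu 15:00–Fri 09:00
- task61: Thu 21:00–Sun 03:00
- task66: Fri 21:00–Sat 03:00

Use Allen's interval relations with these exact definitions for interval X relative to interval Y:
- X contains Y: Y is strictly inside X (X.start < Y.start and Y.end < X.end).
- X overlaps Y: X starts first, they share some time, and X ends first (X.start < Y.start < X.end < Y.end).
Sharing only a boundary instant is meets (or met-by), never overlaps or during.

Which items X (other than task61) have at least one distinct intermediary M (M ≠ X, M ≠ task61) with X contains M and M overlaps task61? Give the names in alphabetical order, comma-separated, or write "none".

Target task61 = [Thu 21:00, Sun 03:00].
Intermediaries M with M overlaps task61: task57, task63.
Via task57 — items with X contains task57: task63.
Via task63 — items with X contains task63: none.
Union: task63.

task63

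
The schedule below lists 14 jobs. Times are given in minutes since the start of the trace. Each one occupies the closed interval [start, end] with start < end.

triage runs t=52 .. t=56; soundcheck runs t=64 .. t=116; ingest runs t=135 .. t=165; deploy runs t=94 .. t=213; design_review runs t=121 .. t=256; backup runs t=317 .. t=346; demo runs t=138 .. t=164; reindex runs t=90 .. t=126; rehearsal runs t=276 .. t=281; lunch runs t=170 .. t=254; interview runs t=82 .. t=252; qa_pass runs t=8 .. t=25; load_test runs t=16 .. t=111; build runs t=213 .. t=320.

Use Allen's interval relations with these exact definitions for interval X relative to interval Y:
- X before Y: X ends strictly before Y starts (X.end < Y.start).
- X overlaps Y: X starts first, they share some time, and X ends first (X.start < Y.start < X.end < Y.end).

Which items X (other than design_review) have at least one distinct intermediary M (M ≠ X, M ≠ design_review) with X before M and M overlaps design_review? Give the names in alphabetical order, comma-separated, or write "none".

qa_pass, triage

Target design_review = [t=121, t=256].
Intermediaries M with M overlaps design_review: deploy, interview, reindex.
Via deploy — items with X before deploy: qa_pass, triage.
Via interview — items with X before interview: qa_pass, triage.
Via reindex — items with X before reindex: qa_pass, triage.
Union: qa_pass, triage.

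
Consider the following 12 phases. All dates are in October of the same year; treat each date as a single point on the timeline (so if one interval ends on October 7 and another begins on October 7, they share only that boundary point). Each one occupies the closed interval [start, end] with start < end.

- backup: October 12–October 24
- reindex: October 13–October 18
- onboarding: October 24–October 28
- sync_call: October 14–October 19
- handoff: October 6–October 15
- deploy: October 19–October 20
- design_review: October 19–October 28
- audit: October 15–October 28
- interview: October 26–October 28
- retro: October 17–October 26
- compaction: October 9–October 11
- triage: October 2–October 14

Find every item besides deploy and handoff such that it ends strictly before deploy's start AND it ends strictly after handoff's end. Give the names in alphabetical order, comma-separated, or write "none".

reindex

Conditions: its end is strictly before deploy's start (X.end < October 19) AND its end is strictly after handoff's end (X.end > October 15).
audit: end October 28 < October 19? ✗; end October 28 > October 15? ✓ → no.
backup: end October 24 < October 19? ✗; end October 24 > October 15? ✓ → no.
compaction: end October 11 < October 19? ✓; end October 11 > October 15? ✗ → no.
design_review: end October 28 < October 19? ✗; end October 28 > October 15? ✓ → no.
interview: end October 28 < October 19? ✗; end October 28 > October 15? ✓ → no.
onboarding: end October 28 < October 19? ✗; end October 28 > October 15? ✓ → no.
reindex: end October 18 < October 19? ✓; end October 18 > October 15? ✓ → yes.
retro: end October 26 < October 19? ✗; end October 26 > October 15? ✓ → no.
sync_call: end October 19 < October 19? ✗; end October 19 > October 15? ✓ → no.
triage: end October 14 < October 19? ✓; end October 14 > October 15? ✗ → no.
Result: reindex.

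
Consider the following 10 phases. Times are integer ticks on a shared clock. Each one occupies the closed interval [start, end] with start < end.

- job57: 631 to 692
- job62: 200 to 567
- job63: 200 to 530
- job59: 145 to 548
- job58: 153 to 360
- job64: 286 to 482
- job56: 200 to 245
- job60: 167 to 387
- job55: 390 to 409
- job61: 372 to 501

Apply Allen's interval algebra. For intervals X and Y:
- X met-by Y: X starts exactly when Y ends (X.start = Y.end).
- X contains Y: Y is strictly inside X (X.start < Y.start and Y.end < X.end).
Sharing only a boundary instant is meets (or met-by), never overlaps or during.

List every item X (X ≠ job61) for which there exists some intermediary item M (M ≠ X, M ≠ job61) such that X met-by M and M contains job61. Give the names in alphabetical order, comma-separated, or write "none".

Target job61 = [372, 501].
Intermediaries M with M contains job61: job59, job62, job63.
Via job59 — items with X met-by job59: none.
Via job62 — items with X met-by job62: none.
Via job63 — items with X met-by job63: none.
Union: none.

none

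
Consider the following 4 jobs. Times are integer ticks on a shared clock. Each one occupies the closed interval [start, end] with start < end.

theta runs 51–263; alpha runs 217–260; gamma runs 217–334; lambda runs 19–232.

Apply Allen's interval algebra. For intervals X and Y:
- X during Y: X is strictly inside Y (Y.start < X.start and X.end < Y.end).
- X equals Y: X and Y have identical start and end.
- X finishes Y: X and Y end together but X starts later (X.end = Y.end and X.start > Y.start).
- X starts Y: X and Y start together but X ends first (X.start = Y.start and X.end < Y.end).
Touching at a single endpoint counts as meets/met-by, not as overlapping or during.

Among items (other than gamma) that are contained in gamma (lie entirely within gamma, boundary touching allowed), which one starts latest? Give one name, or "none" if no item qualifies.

Target gamma = [217, 334].
alpha [217, 260] → starts → candidate.
lambda [19, 232] → overlaps → excluded.
theta [51, 263] → overlaps → excluded.
Among candidates, latest start is 217 → alpha.

alpha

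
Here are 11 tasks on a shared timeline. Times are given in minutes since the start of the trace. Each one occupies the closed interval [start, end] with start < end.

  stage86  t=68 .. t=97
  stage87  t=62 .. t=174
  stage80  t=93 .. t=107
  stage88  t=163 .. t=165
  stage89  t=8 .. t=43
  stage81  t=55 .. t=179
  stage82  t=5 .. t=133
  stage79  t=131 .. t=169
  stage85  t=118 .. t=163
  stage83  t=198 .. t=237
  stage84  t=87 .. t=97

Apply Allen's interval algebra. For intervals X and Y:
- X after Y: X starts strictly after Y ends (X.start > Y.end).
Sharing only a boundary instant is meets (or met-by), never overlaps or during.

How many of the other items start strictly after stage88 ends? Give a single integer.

Target stage88 = [t=163, t=165].
stage79 [t=131, t=169] → contains → no.
stage80 [t=93, t=107] → before → no.
stage81 [t=55, t=179] → contains → no.
stage82 [t=5, t=133] → before → no.
stage83 [t=198, t=237] → after → counts.
stage84 [t=87, t=97] → before → no.
stage85 [t=118, t=163] → meets → no.
stage86 [t=68, t=97] → before → no.
stage87 [t=62, t=174] → contains → no.
stage89 [t=8, t=43] → before → no.
Total: 1.

1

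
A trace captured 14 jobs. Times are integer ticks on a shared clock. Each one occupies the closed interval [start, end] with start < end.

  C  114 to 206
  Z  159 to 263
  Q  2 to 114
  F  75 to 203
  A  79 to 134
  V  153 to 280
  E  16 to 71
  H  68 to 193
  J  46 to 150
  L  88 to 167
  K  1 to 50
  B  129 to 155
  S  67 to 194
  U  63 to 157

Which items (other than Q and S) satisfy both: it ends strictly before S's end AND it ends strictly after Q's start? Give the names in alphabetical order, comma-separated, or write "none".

Conditions: its end is strictly before S's end (X.end < 194) AND its end is strictly after Q's start (X.end > 2).
A: end 134 < 194? ✓; end 134 > 2? ✓ → yes.
B: end 155 < 194? ✓; end 155 > 2? ✓ → yes.
C: end 206 < 194? ✗; end 206 > 2? ✓ → no.
E: end 71 < 194? ✓; end 71 > 2? ✓ → yes.
F: end 203 < 194? ✗; end 203 > 2? ✓ → no.
H: end 193 < 194? ✓; end 193 > 2? ✓ → yes.
J: end 150 < 194? ✓; end 150 > 2? ✓ → yes.
K: end 50 < 194? ✓; end 50 > 2? ✓ → yes.
L: end 167 < 194? ✓; end 167 > 2? ✓ → yes.
U: end 157 < 194? ✓; end 157 > 2? ✓ → yes.
V: end 280 < 194? ✗; end 280 > 2? ✓ → no.
Z: end 263 < 194? ✗; end 263 > 2? ✓ → no.
Result: A, B, E, H, J, K, L, U.

A, B, E, H, J, K, L, U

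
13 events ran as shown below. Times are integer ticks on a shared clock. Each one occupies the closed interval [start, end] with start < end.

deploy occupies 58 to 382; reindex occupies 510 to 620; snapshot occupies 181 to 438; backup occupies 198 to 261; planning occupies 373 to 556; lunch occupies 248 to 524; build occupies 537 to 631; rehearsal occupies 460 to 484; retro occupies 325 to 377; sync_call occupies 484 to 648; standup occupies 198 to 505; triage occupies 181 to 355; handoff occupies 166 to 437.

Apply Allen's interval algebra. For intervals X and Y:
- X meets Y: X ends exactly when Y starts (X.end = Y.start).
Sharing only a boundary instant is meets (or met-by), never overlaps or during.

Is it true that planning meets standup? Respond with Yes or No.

planning = [373, 556], standup = [198, 505].
Actual relation of planning to standup: overlapped-by.
Asked whether 'meets' holds → No.

No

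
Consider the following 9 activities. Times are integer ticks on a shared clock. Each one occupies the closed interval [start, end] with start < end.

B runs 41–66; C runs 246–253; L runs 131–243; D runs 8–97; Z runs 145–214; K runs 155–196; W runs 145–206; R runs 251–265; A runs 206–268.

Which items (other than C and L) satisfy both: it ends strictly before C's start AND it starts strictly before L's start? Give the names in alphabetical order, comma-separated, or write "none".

B, D

Conditions: its end is strictly before C's start (X.end < 246) AND its start is strictly before L's start (X.start < 131).
A: end 268 < 246? ✗; start 206 < 131? ✗ → no.
B: end 66 < 246? ✓; start 41 < 131? ✓ → yes.
D: end 97 < 246? ✓; start 8 < 131? ✓ → yes.
K: end 196 < 246? ✓; start 155 < 131? ✗ → no.
R: end 265 < 246? ✗; start 251 < 131? ✗ → no.
W: end 206 < 246? ✓; start 145 < 131? ✗ → no.
Z: end 214 < 246? ✓; start 145 < 131? ✗ → no.
Result: B, D.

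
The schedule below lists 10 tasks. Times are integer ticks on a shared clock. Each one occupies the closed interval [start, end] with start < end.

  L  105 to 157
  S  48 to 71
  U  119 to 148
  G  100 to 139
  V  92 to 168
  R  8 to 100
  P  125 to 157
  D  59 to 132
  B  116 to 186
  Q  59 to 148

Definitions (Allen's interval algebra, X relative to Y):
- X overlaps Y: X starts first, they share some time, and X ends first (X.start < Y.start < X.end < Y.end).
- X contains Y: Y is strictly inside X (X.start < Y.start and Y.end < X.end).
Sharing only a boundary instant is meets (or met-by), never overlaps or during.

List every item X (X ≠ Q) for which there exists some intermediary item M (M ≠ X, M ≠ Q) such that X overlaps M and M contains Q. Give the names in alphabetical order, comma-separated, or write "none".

Target Q = [59, 148].
Intermediaries M with M contains Q: none.
Union: none.

none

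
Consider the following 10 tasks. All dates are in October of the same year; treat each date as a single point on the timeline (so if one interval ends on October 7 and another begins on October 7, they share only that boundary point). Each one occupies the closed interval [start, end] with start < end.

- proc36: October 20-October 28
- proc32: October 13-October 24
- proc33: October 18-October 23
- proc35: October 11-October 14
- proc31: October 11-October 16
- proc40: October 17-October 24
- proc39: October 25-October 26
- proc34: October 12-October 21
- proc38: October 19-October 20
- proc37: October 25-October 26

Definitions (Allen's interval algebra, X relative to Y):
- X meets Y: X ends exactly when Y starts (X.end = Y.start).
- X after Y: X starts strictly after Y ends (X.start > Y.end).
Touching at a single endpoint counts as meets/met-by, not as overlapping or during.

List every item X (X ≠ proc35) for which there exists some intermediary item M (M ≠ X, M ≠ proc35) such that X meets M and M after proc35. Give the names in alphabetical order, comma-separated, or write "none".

Target proc35 = [October 11, October 14].
Intermediaries M with M after proc35: proc33, proc36, proc37, proc38, proc39, proc40.
Via proc33 — items with X meets proc33: none.
Via proc36 — items with X meets proc36: proc38.
Via proc37 — items with X meets proc37: none.
Via proc38 — items with X meets proc38: none.
Via proc39 — items with X meets proc39: none.
Via proc40 — items with X meets proc40: none.
Union: proc38.

proc38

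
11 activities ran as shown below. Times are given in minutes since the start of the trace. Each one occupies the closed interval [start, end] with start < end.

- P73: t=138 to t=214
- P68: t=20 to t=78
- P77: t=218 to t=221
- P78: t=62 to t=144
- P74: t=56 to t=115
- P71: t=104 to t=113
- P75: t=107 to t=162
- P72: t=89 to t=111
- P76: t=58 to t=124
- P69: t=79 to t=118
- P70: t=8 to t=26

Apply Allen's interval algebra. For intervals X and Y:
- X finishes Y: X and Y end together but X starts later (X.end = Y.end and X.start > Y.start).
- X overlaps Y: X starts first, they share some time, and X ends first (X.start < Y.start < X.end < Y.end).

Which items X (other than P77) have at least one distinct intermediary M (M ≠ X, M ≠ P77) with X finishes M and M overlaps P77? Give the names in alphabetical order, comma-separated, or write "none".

Target P77 = [t=218, t=221].
Intermediaries M with M overlaps P77: none.
Union: none.

none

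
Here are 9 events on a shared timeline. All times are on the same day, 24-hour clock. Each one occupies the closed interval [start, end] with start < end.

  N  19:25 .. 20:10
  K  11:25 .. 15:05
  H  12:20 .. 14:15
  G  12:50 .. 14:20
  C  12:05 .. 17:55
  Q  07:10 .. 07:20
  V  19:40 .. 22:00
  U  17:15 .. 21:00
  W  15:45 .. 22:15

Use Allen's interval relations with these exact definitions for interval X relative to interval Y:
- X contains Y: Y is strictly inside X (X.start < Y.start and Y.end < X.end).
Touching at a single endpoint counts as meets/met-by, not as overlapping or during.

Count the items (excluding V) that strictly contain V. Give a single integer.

1

Target V = [19:40, 22:00].
C [12:05, 17:55] → before → no.
G [12:50, 14:20] → before → no.
H [12:20, 14:15] → before → no.
K [11:25, 15:05] → before → no.
N [19:25, 20:10] → overlaps → no.
Q [07:10, 07:20] → before → no.
U [17:15, 21:00] → overlaps → no.
W [15:45, 22:15] → contains → counts.
Total: 1.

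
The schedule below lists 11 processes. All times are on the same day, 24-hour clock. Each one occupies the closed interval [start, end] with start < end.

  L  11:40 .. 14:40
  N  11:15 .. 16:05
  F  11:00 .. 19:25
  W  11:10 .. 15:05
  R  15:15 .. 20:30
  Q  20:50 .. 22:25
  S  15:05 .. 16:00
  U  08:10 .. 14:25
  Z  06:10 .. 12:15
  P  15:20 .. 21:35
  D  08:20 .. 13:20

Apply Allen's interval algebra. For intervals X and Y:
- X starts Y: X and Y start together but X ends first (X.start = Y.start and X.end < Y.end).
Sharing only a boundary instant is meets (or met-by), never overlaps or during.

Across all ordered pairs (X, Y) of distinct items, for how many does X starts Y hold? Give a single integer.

Checking all 110 ordered pairs for relation 'starts'; matching pairs in alphabetical order:
No pair satisfies it.
Count: 0.

0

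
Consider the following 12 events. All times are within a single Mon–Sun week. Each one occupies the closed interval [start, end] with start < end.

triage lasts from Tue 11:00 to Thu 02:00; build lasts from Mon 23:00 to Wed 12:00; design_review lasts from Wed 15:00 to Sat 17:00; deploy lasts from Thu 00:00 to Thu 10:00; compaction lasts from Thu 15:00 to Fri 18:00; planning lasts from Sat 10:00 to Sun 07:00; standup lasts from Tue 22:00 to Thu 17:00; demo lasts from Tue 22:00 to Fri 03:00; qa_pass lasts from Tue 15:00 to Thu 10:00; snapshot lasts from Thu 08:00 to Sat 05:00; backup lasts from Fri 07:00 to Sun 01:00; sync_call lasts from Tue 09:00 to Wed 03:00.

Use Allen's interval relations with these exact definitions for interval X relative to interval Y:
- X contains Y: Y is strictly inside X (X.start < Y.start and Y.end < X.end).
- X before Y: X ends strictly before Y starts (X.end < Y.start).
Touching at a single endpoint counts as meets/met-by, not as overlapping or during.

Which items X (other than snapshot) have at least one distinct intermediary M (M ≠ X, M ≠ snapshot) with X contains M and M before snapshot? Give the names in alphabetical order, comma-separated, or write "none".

build

Target snapshot = [Thu 08:00, Sat 05:00].
Intermediaries M with M before snapshot: build, sync_call, triage.
Via build — items with X contains build: none.
Via sync_call — items with X contains sync_call: build.
Via triage — items with X contains triage: none.
Union: build.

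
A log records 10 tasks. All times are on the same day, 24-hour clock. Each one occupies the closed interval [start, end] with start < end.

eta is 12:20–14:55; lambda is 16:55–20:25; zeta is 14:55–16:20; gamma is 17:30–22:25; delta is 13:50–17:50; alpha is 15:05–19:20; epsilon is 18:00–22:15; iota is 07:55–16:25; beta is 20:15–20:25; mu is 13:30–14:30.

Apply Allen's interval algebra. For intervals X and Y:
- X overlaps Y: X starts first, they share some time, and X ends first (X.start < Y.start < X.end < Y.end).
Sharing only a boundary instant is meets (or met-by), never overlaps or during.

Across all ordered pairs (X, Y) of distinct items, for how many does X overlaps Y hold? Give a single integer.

13

Checking all 90 ordered pairs for relation 'overlaps'; matching pairs in alphabetical order:
(alpha, epsilon): alpha overlaps epsilon ✓
(alpha, gamma): alpha overlaps gamma ✓
(alpha, lambda): alpha overlaps lambda ✓
(delta, alpha): delta overlaps alpha ✓
(delta, gamma): delta overlaps gamma ✓
(delta, lambda): delta overlaps lambda ✓
(eta, delta): eta overlaps delta ✓
(iota, alpha): iota overlaps alpha ✓
(iota, delta): iota overlaps delta ✓
(lambda, epsilon): lambda overlaps epsilon ✓
(lambda, gamma): lambda overlaps gamma ✓
(mu, delta): mu overlaps delta ✓
(zeta, alpha): zeta overlaps alpha ✓
Count: 13.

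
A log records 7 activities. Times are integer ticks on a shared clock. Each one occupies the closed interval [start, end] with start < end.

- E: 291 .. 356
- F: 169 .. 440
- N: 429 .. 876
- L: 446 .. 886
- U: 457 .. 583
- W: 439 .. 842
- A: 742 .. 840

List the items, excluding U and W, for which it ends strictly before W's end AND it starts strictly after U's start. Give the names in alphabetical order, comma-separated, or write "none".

A

Conditions: its end is strictly before W's end (X.end < 842) AND its start is strictly after U's start (X.start > 457).
A: end 840 < 842? ✓; start 742 > 457? ✓ → yes.
E: end 356 < 842? ✓; start 291 > 457? ✗ → no.
F: end 440 < 842? ✓; start 169 > 457? ✗ → no.
L: end 886 < 842? ✗; start 446 > 457? ✗ → no.
N: end 876 < 842? ✗; start 429 > 457? ✗ → no.
Result: A.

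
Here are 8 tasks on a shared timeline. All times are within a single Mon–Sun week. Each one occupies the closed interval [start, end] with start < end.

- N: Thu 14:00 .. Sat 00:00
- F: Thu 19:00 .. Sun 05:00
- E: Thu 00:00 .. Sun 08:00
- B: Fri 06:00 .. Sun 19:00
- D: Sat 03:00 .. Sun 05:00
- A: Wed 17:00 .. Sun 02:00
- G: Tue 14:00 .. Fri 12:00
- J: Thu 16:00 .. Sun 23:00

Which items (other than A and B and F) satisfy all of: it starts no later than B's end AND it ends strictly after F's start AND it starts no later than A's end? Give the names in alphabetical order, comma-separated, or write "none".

Conditions: its start is no later than B's end (X.start <= Sun 19:00) AND its end is strictly after F's start (X.end > Thu 19:00) AND its start is no later than A's end (X.start <= Sun 02:00).
D: start Sat 03:00 <= Sun 19:00? ✓; end Sun 05:00 > Thu 19:00? ✓; start Sat 03:00 <= Sun 02:00? ✓ → yes.
E: start Thu 00:00 <= Sun 19:00? ✓; end Sun 08:00 > Thu 19:00? ✓; start Thu 00:00 <= Sun 02:00? ✓ → yes.
G: start Tue 14:00 <= Sun 19:00? ✓; end Fri 12:00 > Thu 19:00? ✓; start Tue 14:00 <= Sun 02:00? ✓ → yes.
J: start Thu 16:00 <= Sun 19:00? ✓; end Sun 23:00 > Thu 19:00? ✓; start Thu 16:00 <= Sun 02:00? ✓ → yes.
N: start Thu 14:00 <= Sun 19:00? ✓; end Sat 00:00 > Thu 19:00? ✓; start Thu 14:00 <= Sun 02:00? ✓ → yes.
Result: D, E, G, J, N.

D, E, G, J, N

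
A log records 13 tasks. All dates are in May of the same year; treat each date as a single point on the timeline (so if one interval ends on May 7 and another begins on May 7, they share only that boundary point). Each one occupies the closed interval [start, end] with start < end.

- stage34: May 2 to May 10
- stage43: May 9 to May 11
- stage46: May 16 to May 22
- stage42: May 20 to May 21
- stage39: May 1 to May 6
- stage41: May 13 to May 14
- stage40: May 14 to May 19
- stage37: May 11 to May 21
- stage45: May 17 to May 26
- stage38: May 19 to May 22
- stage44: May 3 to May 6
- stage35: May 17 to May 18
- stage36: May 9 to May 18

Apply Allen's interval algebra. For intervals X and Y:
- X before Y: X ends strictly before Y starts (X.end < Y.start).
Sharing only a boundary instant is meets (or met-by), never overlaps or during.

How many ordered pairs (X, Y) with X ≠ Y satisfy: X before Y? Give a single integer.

Checking all 156 ordered pairs for relation 'before'; matching pairs in alphabetical order:
(stage34, stage35): stage34 before stage35 ✓
(stage34, stage37): stage34 before stage37 ✓
(stage34, stage38): stage34 before stage38 ✓
(stage34, stage40): stage34 before stage40 ✓
(stage34, stage41): stage34 before stage41 ✓
(stage34, stage42): stage34 before stage42 ✓
(stage34, stage45): stage34 before stage45 ✓
(stage34, stage46): stage34 before stage46 ✓
(stage35, stage38): stage35 before stage38 ✓
(stage35, stage42): stage35 before stage42 ✓
(stage36, stage38): stage36 before stage38 ✓
(stage36, stage42): stage36 before stage42 ✓
(stage39, stage35): stage39 before stage35 ✓
(stage39, stage36): stage39 before stage36 ✓
(stage39, stage37): stage39 before stage37 ✓
(stage39, stage38): stage39 before stage38 ✓
(stage39, stage40): stage39 before stage40 ✓
(stage39, stage41): stage39 before stage41 ✓
(stage39, stage42): stage39 before stage42 ✓
(stage39, stage43): stage39 before stage43 ✓
(stage39, stage45): stage39 before stage45 ✓
(stage39, stage46): stage39 before stage46 ✓
(stage40, stage42): stage40 before stage42 ✓
(stage41, stage35): stage41 before stage35 ✓
... plus 21 further pairs not listed.
Count: 45.

45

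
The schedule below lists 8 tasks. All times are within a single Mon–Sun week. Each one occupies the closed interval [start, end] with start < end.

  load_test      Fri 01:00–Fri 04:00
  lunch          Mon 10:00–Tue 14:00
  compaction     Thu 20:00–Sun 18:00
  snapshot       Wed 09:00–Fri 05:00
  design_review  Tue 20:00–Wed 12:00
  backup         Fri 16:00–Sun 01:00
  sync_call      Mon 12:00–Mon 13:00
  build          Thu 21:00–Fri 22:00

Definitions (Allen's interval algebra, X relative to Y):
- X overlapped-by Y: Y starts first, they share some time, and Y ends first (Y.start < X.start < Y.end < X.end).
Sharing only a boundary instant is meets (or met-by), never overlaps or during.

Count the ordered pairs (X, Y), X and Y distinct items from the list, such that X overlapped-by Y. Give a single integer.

4

Checking all 56 ordered pairs for relation 'overlapped-by'; matching pairs in alphabetical order:
(backup, build): backup overlapped-by build ✓
(build, snapshot): build overlapped-by snapshot ✓
(compaction, snapshot): compaction overlapped-by snapshot ✓
(snapshot, design_review): snapshot overlapped-by design_review ✓
Count: 4.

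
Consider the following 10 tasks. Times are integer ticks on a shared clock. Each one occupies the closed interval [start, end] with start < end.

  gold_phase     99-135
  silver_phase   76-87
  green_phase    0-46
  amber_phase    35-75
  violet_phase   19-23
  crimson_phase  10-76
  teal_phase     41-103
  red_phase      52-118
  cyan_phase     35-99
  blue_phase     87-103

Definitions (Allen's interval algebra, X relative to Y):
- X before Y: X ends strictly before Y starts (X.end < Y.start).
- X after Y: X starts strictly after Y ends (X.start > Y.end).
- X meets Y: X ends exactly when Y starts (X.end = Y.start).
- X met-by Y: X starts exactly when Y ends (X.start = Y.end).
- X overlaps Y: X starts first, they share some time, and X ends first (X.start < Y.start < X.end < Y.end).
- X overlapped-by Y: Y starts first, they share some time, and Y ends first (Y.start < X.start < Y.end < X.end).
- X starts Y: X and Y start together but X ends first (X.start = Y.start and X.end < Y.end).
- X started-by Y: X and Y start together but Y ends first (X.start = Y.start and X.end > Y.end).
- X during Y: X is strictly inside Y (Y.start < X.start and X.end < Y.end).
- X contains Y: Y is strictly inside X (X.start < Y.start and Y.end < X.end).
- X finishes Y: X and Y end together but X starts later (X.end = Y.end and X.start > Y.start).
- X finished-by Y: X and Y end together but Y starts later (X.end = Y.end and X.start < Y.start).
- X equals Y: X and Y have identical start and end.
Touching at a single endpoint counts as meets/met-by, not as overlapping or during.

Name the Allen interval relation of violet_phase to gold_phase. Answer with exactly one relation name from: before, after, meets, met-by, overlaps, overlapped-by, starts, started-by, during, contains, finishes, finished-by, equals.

violet_phase = [19, 23]; gold_phase = [99, 135].
Compare endpoints: violet_phase.start < gold_phase.start, violet_phase.start < gold_phase.end, violet_phase.end < gold_phase.start, violet_phase.end < gold_phase.end.
That pattern is 'before'.

before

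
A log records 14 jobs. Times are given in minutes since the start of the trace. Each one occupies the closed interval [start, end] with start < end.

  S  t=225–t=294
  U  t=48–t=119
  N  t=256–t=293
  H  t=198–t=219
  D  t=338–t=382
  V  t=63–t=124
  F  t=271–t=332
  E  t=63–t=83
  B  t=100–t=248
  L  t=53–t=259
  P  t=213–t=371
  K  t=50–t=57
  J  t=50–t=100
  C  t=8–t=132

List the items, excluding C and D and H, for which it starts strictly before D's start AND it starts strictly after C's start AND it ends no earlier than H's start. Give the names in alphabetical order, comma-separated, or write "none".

B, F, L, N, P, S

Conditions: its start is strictly before D's start (X.start < t=338) AND its start is strictly after C's start (X.start > t=8) AND its end is no earlier than H's start (X.end >= t=198).
B: start t=100 < t=338? ✓; start t=100 > t=8? ✓; end t=248 >= t=198? ✓ → yes.
E: start t=63 < t=338? ✓; start t=63 > t=8? ✓; end t=83 >= t=198? ✗ → no.
F: start t=271 < t=338? ✓; start t=271 > t=8? ✓; end t=332 >= t=198? ✓ → yes.
J: start t=50 < t=338? ✓; start t=50 > t=8? ✓; end t=100 >= t=198? ✗ → no.
K: start t=50 < t=338? ✓; start t=50 > t=8? ✓; end t=57 >= t=198? ✗ → no.
L: start t=53 < t=338? ✓; start t=53 > t=8? ✓; end t=259 >= t=198? ✓ → yes.
N: start t=256 < t=338? ✓; start t=256 > t=8? ✓; end t=293 >= t=198? ✓ → yes.
P: start t=213 < t=338? ✓; start t=213 > t=8? ✓; end t=371 >= t=198? ✓ → yes.
S: start t=225 < t=338? ✓; start t=225 > t=8? ✓; end t=294 >= t=198? ✓ → yes.
U: start t=48 < t=338? ✓; start t=48 > t=8? ✓; end t=119 >= t=198? ✗ → no.
V: start t=63 < t=338? ✓; start t=63 > t=8? ✓; end t=124 >= t=198? ✗ → no.
Result: B, F, L, N, P, S.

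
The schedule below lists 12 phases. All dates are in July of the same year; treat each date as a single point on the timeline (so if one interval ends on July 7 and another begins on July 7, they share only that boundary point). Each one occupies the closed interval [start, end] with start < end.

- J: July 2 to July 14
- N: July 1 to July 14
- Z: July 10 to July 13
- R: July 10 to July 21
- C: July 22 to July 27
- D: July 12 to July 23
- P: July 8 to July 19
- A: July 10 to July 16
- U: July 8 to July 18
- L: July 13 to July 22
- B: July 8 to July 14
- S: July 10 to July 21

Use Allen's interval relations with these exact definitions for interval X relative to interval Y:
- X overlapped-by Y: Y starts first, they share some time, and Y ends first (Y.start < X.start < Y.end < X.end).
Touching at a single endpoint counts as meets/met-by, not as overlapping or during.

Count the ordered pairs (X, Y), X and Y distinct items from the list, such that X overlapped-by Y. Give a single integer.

35

Checking all 132 ordered pairs for relation 'overlapped-by'; matching pairs in alphabetical order:
(A, B): A overlapped-by B ✓
(A, J): A overlapped-by J ✓
(A, N): A overlapped-by N ✓
(C, D): C overlapped-by D ✓
(D, A): D overlapped-by A ✓
(D, B): D overlapped-by B ✓
(D, J): D overlapped-by J ✓
(D, N): D overlapped-by N ✓
(D, P): D overlapped-by P ✓
(D, R): D overlapped-by R ✓
(D, S): D overlapped-by S ✓
(D, U): D overlapped-by U ✓
(D, Z): D overlapped-by Z ✓
(L, A): L overlapped-by A ✓
(L, B): L overlapped-by B ✓
(L, J): L overlapped-by J ✓
(L, N): L overlapped-by N ✓
(L, P): L overlapped-by P ✓
(L, R): L overlapped-by R ✓
(L, S): L overlapped-by S ✓
(L, U): L overlapped-by U ✓
(P, J): P overlapped-by J ✓
(P, N): P overlapped-by N ✓
(R, B): R overlapped-by B ✓
... plus 11 further pairs not listed.
Count: 35.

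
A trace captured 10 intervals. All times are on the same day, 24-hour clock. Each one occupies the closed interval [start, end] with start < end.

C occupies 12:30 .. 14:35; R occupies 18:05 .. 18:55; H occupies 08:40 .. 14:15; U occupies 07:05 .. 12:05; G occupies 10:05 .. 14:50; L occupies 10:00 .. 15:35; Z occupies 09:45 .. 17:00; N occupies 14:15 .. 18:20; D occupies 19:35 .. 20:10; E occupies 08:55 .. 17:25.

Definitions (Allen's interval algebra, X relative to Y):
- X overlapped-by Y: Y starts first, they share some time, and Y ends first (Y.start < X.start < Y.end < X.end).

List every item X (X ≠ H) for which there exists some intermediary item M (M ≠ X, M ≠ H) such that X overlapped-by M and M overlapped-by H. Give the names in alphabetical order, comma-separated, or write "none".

Target H = [08:40, 14:15].
Intermediaries M with M overlapped-by H: C, E, G, L, Z.
Via C — items with X overlapped-by C: N.
Via E — items with X overlapped-by E: N.
Via G — items with X overlapped-by G: N.
Via L — items with X overlapped-by L: N.
Via Z — items with X overlapped-by Z: N.
Union: N.

N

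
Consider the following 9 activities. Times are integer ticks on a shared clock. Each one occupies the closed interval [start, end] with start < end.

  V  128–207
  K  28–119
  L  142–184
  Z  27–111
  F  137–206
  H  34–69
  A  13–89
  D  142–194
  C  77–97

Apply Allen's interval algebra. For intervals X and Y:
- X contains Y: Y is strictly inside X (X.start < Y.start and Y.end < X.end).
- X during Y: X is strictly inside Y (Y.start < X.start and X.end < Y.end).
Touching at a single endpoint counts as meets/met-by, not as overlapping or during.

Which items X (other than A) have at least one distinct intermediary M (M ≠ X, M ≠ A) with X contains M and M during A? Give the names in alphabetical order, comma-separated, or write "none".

Target A = [13, 89].
Intermediaries M with M during A: H.
Via H — items with X contains H: K, Z.
Union: K, Z.

K, Z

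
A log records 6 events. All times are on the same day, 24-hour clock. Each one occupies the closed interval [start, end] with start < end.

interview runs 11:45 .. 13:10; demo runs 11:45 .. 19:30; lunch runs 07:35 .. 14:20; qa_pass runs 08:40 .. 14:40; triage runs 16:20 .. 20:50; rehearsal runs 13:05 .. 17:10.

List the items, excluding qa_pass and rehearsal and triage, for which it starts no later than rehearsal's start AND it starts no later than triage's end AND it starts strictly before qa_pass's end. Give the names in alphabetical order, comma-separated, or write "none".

Conditions: its start is no later than rehearsal's start (X.start <= 13:05) AND its start is no later than triage's end (X.start <= 20:50) AND its start is strictly before qa_pass's end (X.start < 14:40).
demo: start 11:45 <= 13:05? ✓; start 11:45 <= 20:50? ✓; start 11:45 < 14:40? ✓ → yes.
interview: start 11:45 <= 13:05? ✓; start 11:45 <= 20:50? ✓; start 11:45 < 14:40? ✓ → yes.
lunch: start 07:35 <= 13:05? ✓; start 07:35 <= 20:50? ✓; start 07:35 < 14:40? ✓ → yes.
Result: demo, interview, lunch.

demo, interview, lunch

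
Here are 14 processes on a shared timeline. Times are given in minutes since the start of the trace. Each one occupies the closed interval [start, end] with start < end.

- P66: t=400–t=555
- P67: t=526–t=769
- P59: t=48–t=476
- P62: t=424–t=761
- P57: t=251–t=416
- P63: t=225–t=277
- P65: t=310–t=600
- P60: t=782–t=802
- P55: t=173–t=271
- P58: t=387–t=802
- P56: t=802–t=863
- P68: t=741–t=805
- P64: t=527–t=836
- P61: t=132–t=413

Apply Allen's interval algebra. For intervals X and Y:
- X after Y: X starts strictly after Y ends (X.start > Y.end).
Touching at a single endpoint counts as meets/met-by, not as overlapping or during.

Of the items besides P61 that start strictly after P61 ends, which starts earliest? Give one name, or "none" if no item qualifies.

P62

Target P61 = [t=132, t=413].
P55 [t=173, t=271] → during → excluded.
P56 [t=802, t=863] → after → candidate.
P57 [t=251, t=416] → overlapped-by → excluded.
P58 [t=387, t=802] → overlapped-by → excluded.
P59 [t=48, t=476] → contains → excluded.
P60 [t=782, t=802] → after → candidate.
P62 [t=424, t=761] → after → candidate.
P63 [t=225, t=277] → during → excluded.
P64 [t=527, t=836] → after → candidate.
P65 [t=310, t=600] → overlapped-by → excluded.
P66 [t=400, t=555] → overlapped-by → excluded.
P67 [t=526, t=769] → after → candidate.
P68 [t=741, t=805] → after → candidate.
Among candidates, earliest start is t=424 → P62.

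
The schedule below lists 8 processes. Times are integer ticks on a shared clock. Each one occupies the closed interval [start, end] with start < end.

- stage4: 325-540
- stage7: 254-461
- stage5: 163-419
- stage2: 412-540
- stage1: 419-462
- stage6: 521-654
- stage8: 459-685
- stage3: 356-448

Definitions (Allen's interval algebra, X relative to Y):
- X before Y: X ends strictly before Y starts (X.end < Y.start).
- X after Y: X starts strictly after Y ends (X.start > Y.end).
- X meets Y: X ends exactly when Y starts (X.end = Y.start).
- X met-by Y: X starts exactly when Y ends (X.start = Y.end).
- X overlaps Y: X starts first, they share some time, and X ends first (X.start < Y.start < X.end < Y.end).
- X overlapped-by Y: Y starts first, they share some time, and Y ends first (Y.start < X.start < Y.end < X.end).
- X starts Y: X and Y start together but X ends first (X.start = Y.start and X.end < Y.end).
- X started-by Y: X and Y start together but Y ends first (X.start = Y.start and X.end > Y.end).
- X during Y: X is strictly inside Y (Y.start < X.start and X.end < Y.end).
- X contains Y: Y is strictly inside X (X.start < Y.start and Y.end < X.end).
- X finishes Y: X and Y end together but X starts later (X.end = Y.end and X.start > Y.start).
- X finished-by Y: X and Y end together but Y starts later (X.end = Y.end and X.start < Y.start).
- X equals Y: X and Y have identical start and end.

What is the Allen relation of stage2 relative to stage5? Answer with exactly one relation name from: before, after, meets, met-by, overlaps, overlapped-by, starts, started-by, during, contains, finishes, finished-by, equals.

stage2 = [412, 540]; stage5 = [163, 419].
Compare endpoints: stage2.start > stage5.start, stage2.start < stage5.end, stage2.end > stage5.start, stage2.end > stage5.end.
That pattern is 'overlapped-by'.

overlapped-by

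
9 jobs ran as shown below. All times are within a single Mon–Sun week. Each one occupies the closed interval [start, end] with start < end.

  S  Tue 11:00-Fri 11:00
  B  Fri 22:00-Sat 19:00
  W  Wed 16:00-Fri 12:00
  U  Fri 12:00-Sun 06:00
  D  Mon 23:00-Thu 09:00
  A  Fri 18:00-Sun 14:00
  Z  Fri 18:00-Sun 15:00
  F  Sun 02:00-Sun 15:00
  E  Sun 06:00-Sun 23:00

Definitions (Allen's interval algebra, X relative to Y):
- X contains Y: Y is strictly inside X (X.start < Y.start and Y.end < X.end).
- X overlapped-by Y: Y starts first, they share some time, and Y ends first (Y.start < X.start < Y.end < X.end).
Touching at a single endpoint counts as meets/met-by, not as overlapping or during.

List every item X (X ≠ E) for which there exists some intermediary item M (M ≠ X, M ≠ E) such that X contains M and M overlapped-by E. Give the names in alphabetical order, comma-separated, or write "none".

none

Target E = [Sun 06:00, Sun 23:00].
Intermediaries M with M overlapped-by E: none.
Union: none.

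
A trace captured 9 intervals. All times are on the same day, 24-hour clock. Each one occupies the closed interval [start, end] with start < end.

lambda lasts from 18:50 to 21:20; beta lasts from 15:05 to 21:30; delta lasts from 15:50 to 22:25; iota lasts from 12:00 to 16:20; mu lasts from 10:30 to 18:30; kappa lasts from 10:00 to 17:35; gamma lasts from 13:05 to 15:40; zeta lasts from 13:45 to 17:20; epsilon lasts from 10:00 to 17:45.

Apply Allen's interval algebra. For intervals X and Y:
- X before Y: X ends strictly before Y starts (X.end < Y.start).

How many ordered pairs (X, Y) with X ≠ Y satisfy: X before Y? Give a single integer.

7

Checking all 72 ordered pairs for relation 'before'; matching pairs in alphabetical order:
(epsilon, lambda): epsilon before lambda ✓
(gamma, delta): gamma before delta ✓
(gamma, lambda): gamma before lambda ✓
(iota, lambda): iota before lambda ✓
(kappa, lambda): kappa before lambda ✓
(mu, lambda): mu before lambda ✓
(zeta, lambda): zeta before lambda ✓
Count: 7.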